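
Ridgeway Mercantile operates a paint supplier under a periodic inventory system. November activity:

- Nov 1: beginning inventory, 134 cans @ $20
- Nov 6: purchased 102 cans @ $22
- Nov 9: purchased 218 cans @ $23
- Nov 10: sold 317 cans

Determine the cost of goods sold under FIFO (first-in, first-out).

Nov 10, 317 sold [FIFO — oldest first]: 134 @ $20 + 102 @ $22 + 81 @ $23 = $6,787
Ending inventory: 137 @ $23 = $3,151
Check: goods available $9,938 = COGS $6,787 + ending $3,151

COGS = $6,787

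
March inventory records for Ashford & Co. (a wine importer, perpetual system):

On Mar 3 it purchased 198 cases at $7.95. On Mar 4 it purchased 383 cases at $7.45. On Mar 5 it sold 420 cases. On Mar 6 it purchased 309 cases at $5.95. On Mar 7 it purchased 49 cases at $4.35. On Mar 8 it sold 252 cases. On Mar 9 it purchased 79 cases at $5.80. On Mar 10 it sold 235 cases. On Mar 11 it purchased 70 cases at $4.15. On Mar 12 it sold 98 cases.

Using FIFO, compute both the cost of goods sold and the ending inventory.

COGS = $6,861.95; ending inventory = $365.90

Mar 5, 420 sold [FIFO — oldest first]: 198 @ $7.95 + 222 @ $7.45 = $3,228.00
Mar 8, 252 sold [FIFO — oldest first]: 161 @ $7.45 + 91 @ $5.95 = $1,740.90
Mar 10, 235 sold [FIFO — oldest first]: 218 @ $5.95 + 17 @ $4.35 = $1,371.05
Mar 12, 98 sold [FIFO — oldest first]: 32 @ $4.35 + 66 @ $5.80 = $522.00
Total COGS = $3,228.00 + $1,740.90 + $1,371.05 + $522.00 = $6,861.95
Ending inventory: 13 @ $5.80 + 70 @ $4.15 = $365.90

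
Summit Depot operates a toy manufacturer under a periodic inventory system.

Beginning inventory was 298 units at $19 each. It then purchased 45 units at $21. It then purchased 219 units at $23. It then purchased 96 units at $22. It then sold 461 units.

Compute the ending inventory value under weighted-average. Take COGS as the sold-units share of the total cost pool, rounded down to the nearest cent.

Sale 1, sell 461: 461/658 × $13,756.00 → $9,637.56
Ending inventory (cost pool remaining) = $4,118.44

Ending inventory = $4,118.44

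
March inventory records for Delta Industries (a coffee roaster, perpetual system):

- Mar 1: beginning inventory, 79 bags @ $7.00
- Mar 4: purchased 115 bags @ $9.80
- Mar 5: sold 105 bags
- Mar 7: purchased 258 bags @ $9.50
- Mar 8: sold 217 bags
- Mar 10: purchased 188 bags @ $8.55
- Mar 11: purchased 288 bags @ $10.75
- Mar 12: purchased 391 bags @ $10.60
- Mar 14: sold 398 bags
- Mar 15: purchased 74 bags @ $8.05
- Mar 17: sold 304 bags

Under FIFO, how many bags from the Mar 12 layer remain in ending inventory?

295

Mar 5, 105 sold [FIFO — oldest first]: 79 @ $7.00 + 26 @ $9.80 = $807.80
Mar 8, 217 sold [FIFO — oldest first]: 89 @ $9.80 + 128 @ $9.50 = $2,088.20
Mar 14, 398 sold [FIFO — oldest first]: 130 @ $9.50 + 188 @ $8.55 + 80 @ $10.75 = $3,702.40
Mar 17, 304 sold [FIFO — oldest first]: 208 @ $10.75 + 96 @ $10.60 = $3,253.60
Total COGS = $807.80 + $2,088.20 + $3,702.40 + $3,253.60 = $9,852.00
Ending inventory: 295 @ $10.60 + 74 @ $8.05 = $3,722.70
Check: goods available $13,574.70 = COGS $9,852.00 + ending $3,722.70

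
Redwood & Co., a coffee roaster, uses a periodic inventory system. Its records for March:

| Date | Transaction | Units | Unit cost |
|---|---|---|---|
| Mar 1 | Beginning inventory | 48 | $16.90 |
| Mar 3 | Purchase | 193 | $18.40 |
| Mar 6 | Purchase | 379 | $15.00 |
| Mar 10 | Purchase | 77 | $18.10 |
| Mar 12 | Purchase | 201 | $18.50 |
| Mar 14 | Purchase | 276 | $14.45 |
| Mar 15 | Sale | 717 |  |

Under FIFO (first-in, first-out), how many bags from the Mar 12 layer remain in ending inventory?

181

Mar 15, 717 sold [FIFO — oldest first]: 48 @ $16.90 + 193 @ $18.40 + 379 @ $15.00 + 77 @ $18.10 + 20 @ $18.50 = $11,811.10
Ending inventory: 181 @ $18.50 + 276 @ $14.45 = $7,336.70
Check: goods available $19,147.80 = COGS $11,811.10 + ending $7,336.70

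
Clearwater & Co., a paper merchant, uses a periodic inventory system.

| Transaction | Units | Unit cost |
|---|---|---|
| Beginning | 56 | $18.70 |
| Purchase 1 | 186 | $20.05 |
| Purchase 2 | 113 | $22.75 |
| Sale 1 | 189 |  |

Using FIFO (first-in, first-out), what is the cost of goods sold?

COGS = $3,713.85

Sale 1 (189) [FIFO — oldest first]: 56 @ $18.70 + 133 @ $20.05 = $3,713.85
Ending inventory: 53 @ $20.05 + 113 @ $22.75 = $3,633.40
Check: goods available $7,347.25 = COGS $3,713.85 + ending $3,633.40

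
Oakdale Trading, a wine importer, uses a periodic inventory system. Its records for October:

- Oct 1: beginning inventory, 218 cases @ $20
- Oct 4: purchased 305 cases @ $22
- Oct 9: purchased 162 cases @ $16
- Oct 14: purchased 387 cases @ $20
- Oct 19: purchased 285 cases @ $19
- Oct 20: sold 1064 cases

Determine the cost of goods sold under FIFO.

COGS = $21,242

Oct 20, 1064 sold [FIFO — oldest first]: 218 @ $20 + 305 @ $22 + 162 @ $16 + 379 @ $20 = $21,242
Ending inventory: 8 @ $20 + 285 @ $19 = $5,575
Check: goods available $26,817 = COGS $21,242 + ending $5,575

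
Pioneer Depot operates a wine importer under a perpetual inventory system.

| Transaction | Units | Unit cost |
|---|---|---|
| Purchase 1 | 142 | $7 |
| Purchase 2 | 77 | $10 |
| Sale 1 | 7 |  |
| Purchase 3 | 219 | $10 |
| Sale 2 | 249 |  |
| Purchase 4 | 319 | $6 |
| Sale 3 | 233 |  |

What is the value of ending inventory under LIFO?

Sale 1 (7) [LIFO — newest first]: 7 @ $10 = $70
Sale 2 (249) [LIFO — newest first]: 219 @ $10 + 30 @ $10 = $2,490
Sale 3 (233) [LIFO — newest first]: 233 @ $6 = $1,398
Total COGS = $70 + $2,490 + $1,398 = $3,958
Ending inventory: 142 @ $7 + 40 @ $10 + 86 @ $6 = $1,910

Ending inventory = $1,910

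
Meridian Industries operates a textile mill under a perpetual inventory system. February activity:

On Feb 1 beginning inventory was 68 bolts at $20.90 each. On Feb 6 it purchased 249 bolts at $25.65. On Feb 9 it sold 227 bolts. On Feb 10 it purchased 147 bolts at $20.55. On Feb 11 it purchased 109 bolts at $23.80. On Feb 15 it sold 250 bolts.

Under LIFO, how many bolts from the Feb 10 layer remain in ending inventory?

6

Feb 9, 227 sold [LIFO — newest first]: 227 @ $25.65 = $5,822.55
Feb 15, 250 sold [LIFO — newest first]: 109 @ $23.80 + 141 @ $20.55 = $5,491.75
Total COGS = $5,822.55 + $5,491.75 = $11,314.30
Ending inventory: 68 @ $20.90 + 22 @ $25.65 + 6 @ $20.55 = $2,108.80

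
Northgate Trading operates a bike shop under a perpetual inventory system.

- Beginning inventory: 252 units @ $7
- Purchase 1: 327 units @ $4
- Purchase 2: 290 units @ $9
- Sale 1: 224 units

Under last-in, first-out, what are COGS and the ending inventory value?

Sale 1 (224) [LIFO — newest first]: 224 @ $9 = $2,016
Ending inventory: 252 @ $7 + 327 @ $4 + 66 @ $9 = $3,666

COGS = $2,016; ending inventory = $3,666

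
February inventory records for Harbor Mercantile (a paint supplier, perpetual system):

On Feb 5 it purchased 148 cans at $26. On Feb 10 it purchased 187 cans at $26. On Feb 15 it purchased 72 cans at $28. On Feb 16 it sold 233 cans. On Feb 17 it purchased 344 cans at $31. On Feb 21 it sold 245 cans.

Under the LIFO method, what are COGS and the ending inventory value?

COGS = $13,797; ending inventory = $7,593

Feb 16, 233 sold [LIFO — newest first]: 72 @ $28 + 161 @ $26 = $6,202
Feb 21, 245 sold [LIFO — newest first]: 245 @ $31 = $7,595
Total COGS = $6,202 + $7,595 = $13,797
Ending inventory: 148 @ $26 + 26 @ $26 + 99 @ $31 = $7,593
Check: goods available $21,390 = COGS $13,797 + ending $7,593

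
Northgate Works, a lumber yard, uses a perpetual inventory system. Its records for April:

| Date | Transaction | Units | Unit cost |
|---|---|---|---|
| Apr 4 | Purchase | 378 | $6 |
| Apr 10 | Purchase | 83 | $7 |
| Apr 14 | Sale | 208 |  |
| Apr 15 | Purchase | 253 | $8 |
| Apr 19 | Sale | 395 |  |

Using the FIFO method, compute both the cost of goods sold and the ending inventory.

Apr 14, 208 sold [FIFO — oldest first]: 208 @ $6 = $1,248
Apr 19, 395 sold [FIFO — oldest first]: 170 @ $6 + 83 @ $7 + 142 @ $8 = $2,737
Total COGS = $1,248 + $2,737 = $3,985
Ending inventory: 111 @ $8 = $888

COGS = $3,985; ending inventory = $888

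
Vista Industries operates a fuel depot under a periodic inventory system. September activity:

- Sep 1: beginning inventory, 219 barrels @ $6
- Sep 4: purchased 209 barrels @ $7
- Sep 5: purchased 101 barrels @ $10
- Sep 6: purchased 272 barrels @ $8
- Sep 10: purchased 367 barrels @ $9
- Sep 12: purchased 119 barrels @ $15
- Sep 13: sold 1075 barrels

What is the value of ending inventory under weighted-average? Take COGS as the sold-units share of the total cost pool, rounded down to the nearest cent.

Sep 13, sell 1075: 1075/1287 × $11,051.00 → $9,230.63
Ending inventory (cost pool remaining) = $1,820.37
Check: goods available $11,051.00 = COGS $9,230.63 + ending $1,820.37

Ending inventory = $1,820.37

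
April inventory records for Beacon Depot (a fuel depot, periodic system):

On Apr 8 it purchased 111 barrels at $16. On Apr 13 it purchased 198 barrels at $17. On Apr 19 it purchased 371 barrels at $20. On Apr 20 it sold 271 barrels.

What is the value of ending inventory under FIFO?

Apr 20, 271 sold [FIFO — oldest first]: 111 @ $16 + 160 @ $17 = $4,496
Ending inventory: 38 @ $17 + 371 @ $20 = $8,066

Ending inventory = $8,066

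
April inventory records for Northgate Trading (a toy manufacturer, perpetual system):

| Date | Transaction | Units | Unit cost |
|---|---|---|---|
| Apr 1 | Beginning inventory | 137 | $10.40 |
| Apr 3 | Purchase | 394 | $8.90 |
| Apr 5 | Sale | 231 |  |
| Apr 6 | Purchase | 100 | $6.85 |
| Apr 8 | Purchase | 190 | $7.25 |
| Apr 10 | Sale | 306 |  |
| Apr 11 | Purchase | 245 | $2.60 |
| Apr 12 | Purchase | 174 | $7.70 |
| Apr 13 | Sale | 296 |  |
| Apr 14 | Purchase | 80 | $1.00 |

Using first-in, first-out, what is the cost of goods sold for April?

Apr 5, 231 sold [FIFO — oldest first]: 137 @ $10.40 + 94 @ $8.90 = $2,261.40
Apr 10, 306 sold [FIFO — oldest first]: 300 @ $8.90 + 6 @ $6.85 = $2,711.10
Apr 13, 296 sold [FIFO — oldest first]: 94 @ $6.85 + 190 @ $7.25 + 12 @ $2.60 = $2,052.60
Total COGS = $2,261.40 + $2,711.10 + $2,052.60 = $7,025.10
Ending inventory: 233 @ $2.60 + 174 @ $7.70 + 80 @ $1.00 = $2,025.60

COGS = $7,025.10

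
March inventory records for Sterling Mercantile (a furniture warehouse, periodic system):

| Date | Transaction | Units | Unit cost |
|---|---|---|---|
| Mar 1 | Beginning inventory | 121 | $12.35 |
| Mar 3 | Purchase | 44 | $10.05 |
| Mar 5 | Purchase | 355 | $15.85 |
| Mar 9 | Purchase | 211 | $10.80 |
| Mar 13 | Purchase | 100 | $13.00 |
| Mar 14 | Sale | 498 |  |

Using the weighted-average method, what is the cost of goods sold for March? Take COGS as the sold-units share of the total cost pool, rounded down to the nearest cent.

COGS = $6,677.21

Mar 14, sell 498: 498/831 × $11,142.10 → $6,677.21
Ending inventory (cost pool remaining) = $4,464.89
Check: goods available $11,142.10 = COGS $6,677.21 + ending $4,464.89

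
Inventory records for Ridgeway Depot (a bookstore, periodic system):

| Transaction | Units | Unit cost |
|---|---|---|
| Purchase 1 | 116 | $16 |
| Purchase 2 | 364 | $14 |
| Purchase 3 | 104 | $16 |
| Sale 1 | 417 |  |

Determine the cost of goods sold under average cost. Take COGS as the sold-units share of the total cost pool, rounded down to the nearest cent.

COGS = $6,152.17

Sale 1, sell 417: 417/584 × $8,616.00 → $6,152.17
Ending inventory (cost pool remaining) = $2,463.83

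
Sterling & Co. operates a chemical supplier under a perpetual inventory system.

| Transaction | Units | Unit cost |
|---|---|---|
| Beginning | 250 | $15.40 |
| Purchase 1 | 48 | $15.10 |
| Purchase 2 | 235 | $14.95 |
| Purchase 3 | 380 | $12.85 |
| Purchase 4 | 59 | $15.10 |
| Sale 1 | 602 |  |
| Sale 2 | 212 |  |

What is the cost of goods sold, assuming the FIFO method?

Sale 1 (602) [FIFO — oldest first]: 250 @ $15.40 + 48 @ $15.10 + 235 @ $14.95 + 69 @ $12.85 = $8,974.70
Sale 2 (212) [FIFO — oldest first]: 212 @ $12.85 = $2,724.20
Total COGS = $8,974.70 + $2,724.20 = $11,698.90
Ending inventory: 99 @ $12.85 + 59 @ $15.10 = $2,163.05
Check: goods available $13,861.95 = COGS $11,698.90 + ending $2,163.05

COGS = $11,698.90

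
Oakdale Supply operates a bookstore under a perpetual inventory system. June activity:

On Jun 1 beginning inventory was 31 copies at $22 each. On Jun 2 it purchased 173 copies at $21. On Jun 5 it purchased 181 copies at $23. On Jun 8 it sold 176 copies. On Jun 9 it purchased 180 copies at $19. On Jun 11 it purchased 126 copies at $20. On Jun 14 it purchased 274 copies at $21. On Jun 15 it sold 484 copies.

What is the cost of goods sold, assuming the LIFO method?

Jun 8, 176 sold [LIFO — newest first]: 176 @ $23 = $4,048
Jun 15, 484 sold [LIFO — newest first]: 274 @ $21 + 126 @ $20 + 84 @ $19 = $9,870
Total COGS = $4,048 + $9,870 = $13,918
Ending inventory: 31 @ $22 + 173 @ $21 + 5 @ $23 + 96 @ $19 = $6,254

COGS = $13,918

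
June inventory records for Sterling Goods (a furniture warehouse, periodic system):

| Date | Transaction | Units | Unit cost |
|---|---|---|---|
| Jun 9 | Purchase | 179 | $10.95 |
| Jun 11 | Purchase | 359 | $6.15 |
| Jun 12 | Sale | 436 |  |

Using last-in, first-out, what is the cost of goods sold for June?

Jun 12, 436 sold [LIFO — newest first]: 359 @ $6.15 + 77 @ $10.95 = $3,051.00
Ending inventory: 102 @ $10.95 = $1,116.90

COGS = $3,051.00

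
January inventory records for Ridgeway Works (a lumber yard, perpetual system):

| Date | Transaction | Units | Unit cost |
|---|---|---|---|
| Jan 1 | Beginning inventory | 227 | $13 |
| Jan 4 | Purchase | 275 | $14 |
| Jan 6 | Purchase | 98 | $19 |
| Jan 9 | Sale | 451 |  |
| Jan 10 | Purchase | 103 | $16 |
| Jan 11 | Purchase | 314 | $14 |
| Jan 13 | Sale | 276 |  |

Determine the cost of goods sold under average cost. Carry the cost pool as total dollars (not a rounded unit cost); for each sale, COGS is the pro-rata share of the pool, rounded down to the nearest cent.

After Jan 1: 227 on hand, pool $2,951.00 (≈ $13.0000 each)
After Jan 4: 502 on hand, pool $6,801.00 (≈ $13.5478 each)
After Jan 6: 600 on hand, pool $8,663.00 (≈ $14.4383 each)
Jan 9, sell 451: 451/600 × $8,663.00 → $6,511.68
After Jan 10: 252 on hand, pool $3,799.32 (≈ $15.0767 each)
After Jan 11: 566 on hand, pool $8,195.32 (≈ $14.4794 each)
Jan 13, sell 276: 276/566 × $8,195.32 → $3,996.30
Total COGS = $6,511.68 + $3,996.30 = $10,507.98
Ending inventory (cost pool remaining) = $4,199.02

COGS = $10,507.98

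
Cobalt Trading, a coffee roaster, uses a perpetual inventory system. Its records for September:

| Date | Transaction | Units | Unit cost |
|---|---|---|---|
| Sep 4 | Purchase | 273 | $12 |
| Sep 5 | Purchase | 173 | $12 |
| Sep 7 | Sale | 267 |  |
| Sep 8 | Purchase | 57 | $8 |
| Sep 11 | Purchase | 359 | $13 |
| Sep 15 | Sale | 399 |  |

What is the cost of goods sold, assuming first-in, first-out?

Sep 7, 267 sold [FIFO — oldest first]: 267 @ $12 = $3,204
Sep 15, 399 sold [FIFO — oldest first]: 6 @ $12 + 173 @ $12 + 57 @ $8 + 163 @ $13 = $4,723
Total COGS = $3,204 + $4,723 = $7,927
Ending inventory: 196 @ $13 = $2,548

COGS = $7,927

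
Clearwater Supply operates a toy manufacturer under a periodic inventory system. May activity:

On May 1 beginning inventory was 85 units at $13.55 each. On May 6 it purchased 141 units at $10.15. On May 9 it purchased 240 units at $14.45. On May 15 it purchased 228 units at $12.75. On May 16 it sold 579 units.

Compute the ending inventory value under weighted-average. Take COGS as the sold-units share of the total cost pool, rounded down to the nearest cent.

May 16, sell 579: 579/694 × $8,957.90 → $7,473.52
Ending inventory (cost pool remaining) = $1,484.38

Ending inventory = $1,484.38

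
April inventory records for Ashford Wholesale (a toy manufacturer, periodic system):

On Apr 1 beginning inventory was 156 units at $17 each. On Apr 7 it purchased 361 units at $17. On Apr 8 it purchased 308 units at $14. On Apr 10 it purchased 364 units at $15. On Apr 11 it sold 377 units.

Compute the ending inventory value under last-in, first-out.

Apr 11, 377 sold [LIFO — newest first]: 364 @ $15 + 13 @ $14 = $5,642
Ending inventory: 156 @ $17 + 361 @ $17 + 295 @ $14 = $12,919

Ending inventory = $12,919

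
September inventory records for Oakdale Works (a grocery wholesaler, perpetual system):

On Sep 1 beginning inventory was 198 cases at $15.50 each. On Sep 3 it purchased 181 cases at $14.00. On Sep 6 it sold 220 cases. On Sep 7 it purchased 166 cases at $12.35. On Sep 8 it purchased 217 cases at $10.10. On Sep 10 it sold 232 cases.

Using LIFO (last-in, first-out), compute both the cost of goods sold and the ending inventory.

COGS = $5,515.45; ending inventory = $4,329.35

Sep 6, 220 sold [LIFO — newest first]: 181 @ $14.00 + 39 @ $15.50 = $3,138.50
Sep 10, 232 sold [LIFO — newest first]: 217 @ $10.10 + 15 @ $12.35 = $2,376.95
Total COGS = $3,138.50 + $2,376.95 = $5,515.45
Ending inventory: 159 @ $15.50 + 151 @ $12.35 = $4,329.35
Check: goods available $9,844.80 = COGS $5,515.45 + ending $4,329.35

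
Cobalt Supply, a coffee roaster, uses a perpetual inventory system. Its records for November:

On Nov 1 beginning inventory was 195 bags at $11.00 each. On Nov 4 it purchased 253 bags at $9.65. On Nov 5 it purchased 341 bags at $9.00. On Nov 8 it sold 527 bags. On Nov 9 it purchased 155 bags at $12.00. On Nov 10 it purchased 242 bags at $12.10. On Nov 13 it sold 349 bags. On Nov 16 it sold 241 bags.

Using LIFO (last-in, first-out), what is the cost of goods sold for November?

COGS = $11,684.65

Nov 8, 527 sold [LIFO — newest first]: 341 @ $9.00 + 186 @ $9.65 = $4,863.90
Nov 13, 349 sold [LIFO — newest first]: 242 @ $12.10 + 107 @ $12.00 = $4,212.20
Nov 16, 241 sold [LIFO — newest first]: 48 @ $12.00 + 67 @ $9.65 + 126 @ $11.00 = $2,608.55
Total COGS = $4,863.90 + $4,212.20 + $2,608.55 = $11,684.65
Ending inventory: 69 @ $11.00 = $759.00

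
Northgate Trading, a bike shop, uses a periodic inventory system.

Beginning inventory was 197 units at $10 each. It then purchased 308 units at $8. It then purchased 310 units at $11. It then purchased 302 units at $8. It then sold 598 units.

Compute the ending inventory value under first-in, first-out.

Sale 1 (598) [FIFO — oldest first]: 197 @ $10 + 308 @ $8 + 93 @ $11 = $5,457
Ending inventory: 217 @ $11 + 302 @ $8 = $4,803

Ending inventory = $4,803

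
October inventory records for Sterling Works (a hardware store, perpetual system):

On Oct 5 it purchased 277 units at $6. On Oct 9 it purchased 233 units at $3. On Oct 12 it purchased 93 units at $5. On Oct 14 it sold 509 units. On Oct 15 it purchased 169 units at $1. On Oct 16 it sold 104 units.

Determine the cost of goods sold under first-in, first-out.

COGS = $2,836

Oct 14, 509 sold [FIFO — oldest first]: 277 @ $6 + 232 @ $3 = $2,358
Oct 16, 104 sold [FIFO — oldest first]: 1 @ $3 + 93 @ $5 + 10 @ $1 = $478
Total COGS = $2,358 + $478 = $2,836
Ending inventory: 159 @ $1 = $159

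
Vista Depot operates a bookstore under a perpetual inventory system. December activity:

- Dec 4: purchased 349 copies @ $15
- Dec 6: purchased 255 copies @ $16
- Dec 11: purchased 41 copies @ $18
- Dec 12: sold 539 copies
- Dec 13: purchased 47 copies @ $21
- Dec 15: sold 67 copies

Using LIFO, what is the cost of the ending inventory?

Ending inventory = $1,290

Dec 12, 539 sold [LIFO — newest first]: 41 @ $18 + 255 @ $16 + 243 @ $15 = $8,463
Dec 15, 67 sold [LIFO — newest first]: 47 @ $21 + 20 @ $15 = $1,287
Total COGS = $8,463 + $1,287 = $9,750
Ending inventory: 86 @ $15 = $1,290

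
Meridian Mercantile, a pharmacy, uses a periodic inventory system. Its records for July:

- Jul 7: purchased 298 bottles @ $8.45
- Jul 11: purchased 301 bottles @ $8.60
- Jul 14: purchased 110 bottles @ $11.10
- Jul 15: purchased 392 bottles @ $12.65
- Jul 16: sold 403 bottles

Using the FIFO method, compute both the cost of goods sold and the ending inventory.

Jul 16, 403 sold [FIFO — oldest first]: 298 @ $8.45 + 105 @ $8.60 = $3,421.10
Ending inventory: 196 @ $8.60 + 110 @ $11.10 + 392 @ $12.65 = $7,865.40

COGS = $3,421.10; ending inventory = $7,865.40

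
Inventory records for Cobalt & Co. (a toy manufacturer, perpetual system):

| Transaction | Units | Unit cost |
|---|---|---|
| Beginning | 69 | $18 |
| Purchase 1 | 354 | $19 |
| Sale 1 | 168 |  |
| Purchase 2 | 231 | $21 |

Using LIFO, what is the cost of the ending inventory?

Sale 1 (168) [LIFO — newest first]: 168 @ $19 = $3,192
Ending inventory: 69 @ $18 + 186 @ $19 + 231 @ $21 = $9,627

Ending inventory = $9,627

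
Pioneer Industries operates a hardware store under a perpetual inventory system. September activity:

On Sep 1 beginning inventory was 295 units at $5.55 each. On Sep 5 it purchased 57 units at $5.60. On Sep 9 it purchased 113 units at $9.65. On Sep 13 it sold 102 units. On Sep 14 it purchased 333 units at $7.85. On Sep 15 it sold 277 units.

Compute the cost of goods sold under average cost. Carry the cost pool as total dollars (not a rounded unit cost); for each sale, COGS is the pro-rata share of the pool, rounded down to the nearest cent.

COGS = $2,655.34

After Sep 1: 295 on hand, pool $1,637.25 (≈ $5.5500 each)
After Sep 5: 352 on hand, pool $1,956.45 (≈ $5.5581 each)
After Sep 9: 465 on hand, pool $3,046.90 (≈ $6.5525 each)
Sep 13, sell 102: 102/465 × $3,046.90 → $668.35
After Sep 14: 696 on hand, pool $4,992.60 (≈ $7.1733 each)
Sep 15, sell 277: 277/696 × $4,992.60 → $1,986.99
Total COGS = $668.35 + $1,986.99 = $2,655.34
Ending inventory (cost pool remaining) = $3,005.61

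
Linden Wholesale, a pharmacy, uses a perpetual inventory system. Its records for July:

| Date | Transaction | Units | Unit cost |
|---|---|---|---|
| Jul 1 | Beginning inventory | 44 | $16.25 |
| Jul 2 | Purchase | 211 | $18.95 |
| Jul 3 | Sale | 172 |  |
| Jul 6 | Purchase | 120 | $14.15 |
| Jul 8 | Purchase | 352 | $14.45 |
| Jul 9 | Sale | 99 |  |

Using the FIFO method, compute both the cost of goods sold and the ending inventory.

Jul 3, 172 sold [FIFO — oldest first]: 44 @ $16.25 + 128 @ $18.95 = $3,140.60
Jul 9, 99 sold [FIFO — oldest first]: 83 @ $18.95 + 16 @ $14.15 = $1,799.25
Total COGS = $3,140.60 + $1,799.25 = $4,939.85
Ending inventory: 104 @ $14.15 + 352 @ $14.45 = $6,558.00

COGS = $4,939.85; ending inventory = $6,558.00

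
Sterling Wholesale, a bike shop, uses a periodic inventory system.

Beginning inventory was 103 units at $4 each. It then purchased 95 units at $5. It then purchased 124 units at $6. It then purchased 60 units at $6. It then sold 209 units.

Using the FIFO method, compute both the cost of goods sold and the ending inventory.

COGS = $953; ending inventory = $1,038

Sale 1 (209) [FIFO — oldest first]: 103 @ $4 + 95 @ $5 + 11 @ $6 = $953
Ending inventory: 113 @ $6 + 60 @ $6 = $1,038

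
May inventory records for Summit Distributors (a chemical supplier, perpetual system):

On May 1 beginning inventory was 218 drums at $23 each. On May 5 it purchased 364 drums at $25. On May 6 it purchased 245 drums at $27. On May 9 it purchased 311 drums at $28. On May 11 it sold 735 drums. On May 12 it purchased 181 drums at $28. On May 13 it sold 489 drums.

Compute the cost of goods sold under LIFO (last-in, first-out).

COGS = $32,320

May 11, 735 sold [LIFO — newest first]: 311 @ $28 + 245 @ $27 + 179 @ $25 = $19,798
May 13, 489 sold [LIFO — newest first]: 181 @ $28 + 185 @ $25 + 123 @ $23 = $12,522
Total COGS = $19,798 + $12,522 = $32,320
Ending inventory: 95 @ $23 = $2,185
Check: goods available $34,505 = COGS $32,320 + ending $2,185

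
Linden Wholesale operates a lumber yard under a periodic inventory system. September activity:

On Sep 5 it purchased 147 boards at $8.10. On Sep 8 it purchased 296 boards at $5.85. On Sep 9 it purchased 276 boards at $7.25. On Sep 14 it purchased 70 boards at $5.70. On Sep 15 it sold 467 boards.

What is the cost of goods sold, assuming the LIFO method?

Sep 15, 467 sold [LIFO — newest first]: 70 @ $5.70 + 276 @ $7.25 + 121 @ $5.85 = $3,107.85
Ending inventory: 147 @ $8.10 + 175 @ $5.85 = $2,214.45

COGS = $3,107.85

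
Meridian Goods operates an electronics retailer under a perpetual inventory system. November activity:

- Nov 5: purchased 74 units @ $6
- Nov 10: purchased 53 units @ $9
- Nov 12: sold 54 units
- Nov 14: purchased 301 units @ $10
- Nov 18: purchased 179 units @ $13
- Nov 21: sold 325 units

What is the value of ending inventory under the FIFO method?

Nov 12, 54 sold [FIFO — oldest first]: 54 @ $6 = $324
Nov 21, 325 sold [FIFO — oldest first]: 20 @ $6 + 53 @ $9 + 252 @ $10 = $3,117
Total COGS = $324 + $3,117 = $3,441
Ending inventory: 49 @ $10 + 179 @ $13 = $2,817

Ending inventory = $2,817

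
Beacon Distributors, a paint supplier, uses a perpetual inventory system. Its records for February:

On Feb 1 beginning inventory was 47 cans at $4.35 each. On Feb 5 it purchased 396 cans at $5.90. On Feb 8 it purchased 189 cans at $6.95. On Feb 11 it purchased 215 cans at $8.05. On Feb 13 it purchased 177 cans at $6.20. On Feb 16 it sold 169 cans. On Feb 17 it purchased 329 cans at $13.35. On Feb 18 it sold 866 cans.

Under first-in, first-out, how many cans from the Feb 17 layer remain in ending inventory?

318

Feb 16, 169 sold [FIFO — oldest first]: 47 @ $4.35 + 122 @ $5.90 = $924.25
Feb 18, 866 sold [FIFO — oldest first]: 274 @ $5.90 + 189 @ $6.95 + 215 @ $8.05 + 177 @ $6.20 + 11 @ $13.35 = $5,905.15
Total COGS = $924.25 + $5,905.15 = $6,829.40
Ending inventory: 318 @ $13.35 = $4,245.30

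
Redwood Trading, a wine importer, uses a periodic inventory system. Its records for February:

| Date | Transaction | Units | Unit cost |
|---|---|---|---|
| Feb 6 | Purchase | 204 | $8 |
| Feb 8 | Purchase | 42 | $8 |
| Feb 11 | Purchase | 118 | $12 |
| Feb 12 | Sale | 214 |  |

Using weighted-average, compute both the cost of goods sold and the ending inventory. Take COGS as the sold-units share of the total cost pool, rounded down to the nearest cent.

Feb 12, sell 214: 214/364 × $3,384.00 → $1,989.49
Ending inventory (cost pool remaining) = $1,394.51

COGS = $1,989.49; ending inventory = $1,394.51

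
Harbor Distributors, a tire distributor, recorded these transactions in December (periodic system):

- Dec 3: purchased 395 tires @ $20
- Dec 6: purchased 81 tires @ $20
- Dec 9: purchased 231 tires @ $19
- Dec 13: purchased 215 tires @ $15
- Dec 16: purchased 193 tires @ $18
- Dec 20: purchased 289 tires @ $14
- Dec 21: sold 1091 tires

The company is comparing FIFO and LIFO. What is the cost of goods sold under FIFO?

FIFO COGS: 395 @ $20 + 81 @ $20 + 231 @ $19 + 215 @ $15 + 169 @ $18 = $20,176
LIFO COGS: 289 @ $14 + 193 @ $18 + 215 @ $15 + 231 @ $19 + 81 @ $20 + 82 @ $20 = $18,394

COGS = $20,176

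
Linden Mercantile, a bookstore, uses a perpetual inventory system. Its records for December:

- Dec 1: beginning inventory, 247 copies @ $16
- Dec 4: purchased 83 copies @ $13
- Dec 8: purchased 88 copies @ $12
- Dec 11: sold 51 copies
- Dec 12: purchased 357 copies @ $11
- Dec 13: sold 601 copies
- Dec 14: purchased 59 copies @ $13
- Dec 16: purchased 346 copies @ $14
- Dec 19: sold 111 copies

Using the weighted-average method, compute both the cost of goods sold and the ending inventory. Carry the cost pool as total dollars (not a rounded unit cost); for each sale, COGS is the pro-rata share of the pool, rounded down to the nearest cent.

COGS = $9,949.60; ending inventory = $5,675.40

After Dec 1: 247 on hand, pool $3,952.00 (≈ $16.0000 each)
After Dec 4: 330 on hand, pool $5,031.00 (≈ $15.2455 each)
After Dec 8: 418 on hand, pool $6,087.00 (≈ $14.5622 each)
Dec 11, sell 51: 51/418 × $6,087.00 → $742.67
After Dec 12: 724 on hand, pool $9,271.33 (≈ $12.8057 each)
Dec 13, sell 601: 601/724 × $9,271.33 → $7,696.22
After Dec 14: 182 on hand, pool $2,342.11 (≈ $12.8687 each)
After Dec 16: 528 on hand, pool $7,186.11 (≈ $13.6101 each)
Dec 19, sell 111: 111/528 × $7,186.11 → $1,510.71
Total COGS = $742.67 + $7,696.22 + $1,510.71 = $9,949.60
Ending inventory (cost pool remaining) = $5,675.40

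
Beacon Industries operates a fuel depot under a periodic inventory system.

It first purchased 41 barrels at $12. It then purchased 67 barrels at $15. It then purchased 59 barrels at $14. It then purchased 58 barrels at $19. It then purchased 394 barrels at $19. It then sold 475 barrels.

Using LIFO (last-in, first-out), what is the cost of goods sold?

COGS = $8,910

Sale 1 (475) [LIFO — newest first]: 394 @ $19 + 58 @ $19 + 23 @ $14 = $8,910
Ending inventory: 41 @ $12 + 67 @ $15 + 36 @ $14 = $2,001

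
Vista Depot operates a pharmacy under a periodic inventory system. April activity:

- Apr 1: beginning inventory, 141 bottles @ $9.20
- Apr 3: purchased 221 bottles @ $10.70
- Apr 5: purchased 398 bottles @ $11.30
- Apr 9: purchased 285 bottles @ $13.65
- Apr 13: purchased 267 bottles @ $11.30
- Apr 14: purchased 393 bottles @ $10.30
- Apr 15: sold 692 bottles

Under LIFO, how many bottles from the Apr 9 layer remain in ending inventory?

253

Apr 15, 692 sold [LIFO — newest first]: 393 @ $10.30 + 267 @ $11.30 + 32 @ $13.65 = $7,501.80
Ending inventory: 141 @ $9.20 + 221 @ $10.70 + 398 @ $11.30 + 253 @ $13.65 = $11,612.75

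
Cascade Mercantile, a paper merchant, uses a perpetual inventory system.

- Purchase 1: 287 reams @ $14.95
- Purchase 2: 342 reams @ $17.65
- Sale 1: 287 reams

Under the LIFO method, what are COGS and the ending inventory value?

Sale 1 (287) [LIFO — newest first]: 287 @ $17.65 = $5,065.55
Ending inventory: 287 @ $14.95 + 55 @ $17.65 = $5,261.40

COGS = $5,065.55; ending inventory = $5,261.40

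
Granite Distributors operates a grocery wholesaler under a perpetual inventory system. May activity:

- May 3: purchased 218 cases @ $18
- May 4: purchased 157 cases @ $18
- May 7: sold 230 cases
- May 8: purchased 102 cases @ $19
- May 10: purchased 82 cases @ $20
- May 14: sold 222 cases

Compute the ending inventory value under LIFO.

Ending inventory = $1,926

May 7, 230 sold [LIFO — newest first]: 157 @ $18 + 73 @ $18 = $4,140
May 14, 222 sold [LIFO — newest first]: 82 @ $20 + 102 @ $19 + 38 @ $18 = $4,262
Total COGS = $4,140 + $4,262 = $8,402
Ending inventory: 107 @ $18 = $1,926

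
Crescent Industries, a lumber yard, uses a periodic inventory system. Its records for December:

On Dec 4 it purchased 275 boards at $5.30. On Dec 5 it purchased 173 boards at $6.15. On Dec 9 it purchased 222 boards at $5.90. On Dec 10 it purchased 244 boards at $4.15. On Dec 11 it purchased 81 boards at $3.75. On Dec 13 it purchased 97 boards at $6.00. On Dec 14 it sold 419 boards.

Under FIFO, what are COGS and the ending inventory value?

COGS = $2,343.10; ending inventory = $3,386.50

Dec 14, 419 sold [FIFO — oldest first]: 275 @ $5.30 + 144 @ $6.15 = $2,343.10
Ending inventory: 29 @ $6.15 + 222 @ $5.90 + 244 @ $4.15 + 81 @ $3.75 + 97 @ $6.00 = $3,386.50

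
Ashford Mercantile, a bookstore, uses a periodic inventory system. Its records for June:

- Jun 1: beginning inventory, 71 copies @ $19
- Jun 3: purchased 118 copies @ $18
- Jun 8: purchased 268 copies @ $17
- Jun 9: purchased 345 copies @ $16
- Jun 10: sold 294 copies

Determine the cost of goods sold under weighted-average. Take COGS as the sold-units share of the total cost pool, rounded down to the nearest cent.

Jun 10, sell 294: 294/802 × $13,549.00 → $4,966.84
Ending inventory (cost pool remaining) = $8,582.16
Check: goods available $13,549.00 = COGS $4,966.84 + ending $8,582.16

COGS = $4,966.84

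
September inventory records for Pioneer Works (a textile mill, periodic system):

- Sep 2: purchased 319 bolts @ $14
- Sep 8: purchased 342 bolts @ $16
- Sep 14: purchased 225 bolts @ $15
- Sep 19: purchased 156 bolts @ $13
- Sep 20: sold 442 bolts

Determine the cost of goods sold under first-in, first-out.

Sep 20, 442 sold [FIFO — oldest first]: 319 @ $14 + 123 @ $16 = $6,434
Ending inventory: 219 @ $16 + 225 @ $15 + 156 @ $13 = $8,907

COGS = $6,434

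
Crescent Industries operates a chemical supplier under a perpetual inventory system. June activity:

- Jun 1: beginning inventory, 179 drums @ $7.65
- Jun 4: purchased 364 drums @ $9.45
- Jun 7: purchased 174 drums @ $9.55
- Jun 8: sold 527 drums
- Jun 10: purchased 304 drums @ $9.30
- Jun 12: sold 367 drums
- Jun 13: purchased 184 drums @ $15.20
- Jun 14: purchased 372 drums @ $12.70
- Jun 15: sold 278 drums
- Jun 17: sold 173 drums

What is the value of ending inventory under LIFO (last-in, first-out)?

Ending inventory = $2,567.55

Jun 8, 527 sold [LIFO — newest first]: 174 @ $9.55 + 353 @ $9.45 = $4,997.55
Jun 12, 367 sold [LIFO — newest first]: 304 @ $9.30 + 11 @ $9.45 + 52 @ $7.65 = $3,328.95
Jun 15, 278 sold [LIFO — newest first]: 278 @ $12.70 = $3,530.60
Jun 17, 173 sold [LIFO — newest first]: 94 @ $12.70 + 79 @ $15.20 = $2,394.60
Total COGS = $4,997.55 + $3,328.95 + $3,530.60 + $2,394.60 = $14,251.70
Ending inventory: 127 @ $7.65 + 105 @ $15.20 = $2,567.55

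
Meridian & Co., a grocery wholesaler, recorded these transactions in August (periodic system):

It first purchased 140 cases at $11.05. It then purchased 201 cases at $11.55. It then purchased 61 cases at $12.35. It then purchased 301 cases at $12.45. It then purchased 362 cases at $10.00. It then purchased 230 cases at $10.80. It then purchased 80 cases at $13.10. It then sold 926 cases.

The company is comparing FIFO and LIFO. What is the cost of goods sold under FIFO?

COGS = $10,599.35

FIFO COGS: 140 @ $11.05 + 201 @ $11.55 + 61 @ $12.35 + 301 @ $12.45 + 223 @ $10.00 = $10,599.35
LIFO COGS: 80 @ $13.10 + 230 @ $10.80 + 362 @ $10.00 + 254 @ $12.45 = $10,314.30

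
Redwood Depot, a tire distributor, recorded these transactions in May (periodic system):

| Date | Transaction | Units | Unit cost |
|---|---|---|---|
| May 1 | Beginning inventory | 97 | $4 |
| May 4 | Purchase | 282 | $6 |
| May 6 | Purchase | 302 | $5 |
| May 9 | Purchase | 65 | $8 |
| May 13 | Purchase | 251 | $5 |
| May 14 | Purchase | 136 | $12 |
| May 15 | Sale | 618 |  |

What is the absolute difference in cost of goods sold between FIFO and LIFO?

$962

FIFO COGS: 97 @ $4 + 282 @ $6 + 239 @ $5 = $3,275
LIFO COGS: 136 @ $12 + 251 @ $5 + 65 @ $8 + 166 @ $5 = $4,237
Difference = |$3,275 − $4,237| = $962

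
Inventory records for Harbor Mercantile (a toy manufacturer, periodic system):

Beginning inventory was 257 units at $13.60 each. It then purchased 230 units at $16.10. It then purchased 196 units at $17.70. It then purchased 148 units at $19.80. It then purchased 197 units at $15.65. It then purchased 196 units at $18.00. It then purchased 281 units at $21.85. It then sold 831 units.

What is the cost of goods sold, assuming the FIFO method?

COGS = $13,597.80

Sale 1 (831) [FIFO — oldest first]: 257 @ $13.60 + 230 @ $16.10 + 196 @ $17.70 + 148 @ $19.80 = $13,597.80
Ending inventory: 197 @ $15.65 + 196 @ $18.00 + 281 @ $21.85 = $12,750.90
Check: goods available $26,348.70 = COGS $13,597.80 + ending $12,750.90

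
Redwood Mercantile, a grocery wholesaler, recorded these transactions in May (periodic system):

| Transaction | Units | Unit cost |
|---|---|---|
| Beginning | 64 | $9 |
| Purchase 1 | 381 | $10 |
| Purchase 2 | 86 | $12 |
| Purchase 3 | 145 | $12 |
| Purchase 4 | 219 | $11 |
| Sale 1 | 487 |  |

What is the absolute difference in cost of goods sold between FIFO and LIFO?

FIFO COGS: 64 @ $9 + 381 @ $10 + 42 @ $12 = $4,890
LIFO COGS: 219 @ $11 + 145 @ $12 + 86 @ $12 + 37 @ $10 = $5,551
Difference = |$4,890 − $5,551| = $661

$661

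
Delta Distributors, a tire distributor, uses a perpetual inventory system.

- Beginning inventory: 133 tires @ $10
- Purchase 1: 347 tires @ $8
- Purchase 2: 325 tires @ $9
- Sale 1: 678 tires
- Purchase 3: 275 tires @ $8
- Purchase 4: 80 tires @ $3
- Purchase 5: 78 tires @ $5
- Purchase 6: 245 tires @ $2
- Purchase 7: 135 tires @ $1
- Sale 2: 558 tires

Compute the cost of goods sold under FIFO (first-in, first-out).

Sale 1 (678) [FIFO — oldest first]: 133 @ $10 + 347 @ $8 + 198 @ $9 = $5,888
Sale 2 (558) [FIFO — oldest first]: 127 @ $9 + 275 @ $8 + 80 @ $3 + 76 @ $5 = $3,963
Total COGS = $5,888 + $3,963 = $9,851
Ending inventory: 2 @ $5 + 245 @ $2 + 135 @ $1 = $635
Check: goods available $10,486 = COGS $9,851 + ending $635

COGS = $9,851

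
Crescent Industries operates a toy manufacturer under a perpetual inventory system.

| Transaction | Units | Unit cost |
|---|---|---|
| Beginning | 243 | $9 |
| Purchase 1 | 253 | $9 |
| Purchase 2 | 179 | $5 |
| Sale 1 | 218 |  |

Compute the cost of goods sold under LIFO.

Sale 1 (218) [LIFO — newest first]: 179 @ $5 + 39 @ $9 = $1,246
Ending inventory: 243 @ $9 + 214 @ $9 = $4,113
Check: goods available $5,359 = COGS $1,246 + ending $4,113

COGS = $1,246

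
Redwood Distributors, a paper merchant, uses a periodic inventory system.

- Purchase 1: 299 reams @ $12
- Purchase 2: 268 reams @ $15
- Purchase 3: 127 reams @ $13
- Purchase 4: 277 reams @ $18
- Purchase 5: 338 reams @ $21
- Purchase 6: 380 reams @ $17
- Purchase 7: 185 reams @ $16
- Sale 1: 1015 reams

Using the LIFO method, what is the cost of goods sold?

Sale 1 (1015) [LIFO — newest first]: 185 @ $16 + 380 @ $17 + 338 @ $21 + 112 @ $18 = $18,534
Ending inventory: 299 @ $12 + 268 @ $15 + 127 @ $13 + 165 @ $18 = $12,229

COGS = $18,534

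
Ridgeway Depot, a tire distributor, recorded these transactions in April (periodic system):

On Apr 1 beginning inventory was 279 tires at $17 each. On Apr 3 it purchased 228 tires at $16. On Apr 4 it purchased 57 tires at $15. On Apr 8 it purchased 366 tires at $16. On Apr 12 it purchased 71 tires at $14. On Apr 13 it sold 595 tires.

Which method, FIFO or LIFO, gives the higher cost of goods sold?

FIFO COGS: 279 @ $17 + 228 @ $16 + 57 @ $15 + 31 @ $16 = $9,742
LIFO COGS: 71 @ $14 + 366 @ $16 + 57 @ $15 + 101 @ $16 = $9,321

FIFO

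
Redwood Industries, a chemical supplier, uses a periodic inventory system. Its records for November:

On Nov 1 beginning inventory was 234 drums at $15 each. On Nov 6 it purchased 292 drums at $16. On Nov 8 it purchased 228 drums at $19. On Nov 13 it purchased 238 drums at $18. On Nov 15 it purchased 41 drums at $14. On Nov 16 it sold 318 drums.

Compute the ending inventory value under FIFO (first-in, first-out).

Nov 16, 318 sold [FIFO — oldest first]: 234 @ $15 + 84 @ $16 = $4,854
Ending inventory: 208 @ $16 + 228 @ $19 + 238 @ $18 + 41 @ $14 = $12,518
Check: goods available $17,372 = COGS $4,854 + ending $12,518

Ending inventory = $12,518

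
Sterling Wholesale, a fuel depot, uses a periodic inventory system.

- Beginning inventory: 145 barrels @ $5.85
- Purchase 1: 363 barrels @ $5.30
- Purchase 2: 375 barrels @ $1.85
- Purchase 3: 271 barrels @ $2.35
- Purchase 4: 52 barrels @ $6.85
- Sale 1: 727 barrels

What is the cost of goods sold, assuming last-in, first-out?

Sale 1 (727) [LIFO — newest first]: 52 @ $6.85 + 271 @ $2.35 + 375 @ $1.85 + 29 @ $5.30 = $1,840.50
Ending inventory: 145 @ $5.85 + 334 @ $5.30 = $2,618.45
Check: goods available $4,458.95 = COGS $1,840.50 + ending $2,618.45

COGS = $1,840.50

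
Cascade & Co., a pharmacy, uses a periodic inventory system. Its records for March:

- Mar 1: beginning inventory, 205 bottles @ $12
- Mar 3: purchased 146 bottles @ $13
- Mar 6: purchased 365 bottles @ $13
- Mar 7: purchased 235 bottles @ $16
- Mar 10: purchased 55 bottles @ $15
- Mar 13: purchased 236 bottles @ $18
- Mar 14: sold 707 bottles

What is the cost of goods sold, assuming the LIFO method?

Mar 14, 707 sold [LIFO — newest first]: 236 @ $18 + 55 @ $15 + 235 @ $16 + 181 @ $13 = $11,186
Ending inventory: 205 @ $12 + 146 @ $13 + 184 @ $13 = $6,750
Check: goods available $17,936 = COGS $11,186 + ending $6,750

COGS = $11,186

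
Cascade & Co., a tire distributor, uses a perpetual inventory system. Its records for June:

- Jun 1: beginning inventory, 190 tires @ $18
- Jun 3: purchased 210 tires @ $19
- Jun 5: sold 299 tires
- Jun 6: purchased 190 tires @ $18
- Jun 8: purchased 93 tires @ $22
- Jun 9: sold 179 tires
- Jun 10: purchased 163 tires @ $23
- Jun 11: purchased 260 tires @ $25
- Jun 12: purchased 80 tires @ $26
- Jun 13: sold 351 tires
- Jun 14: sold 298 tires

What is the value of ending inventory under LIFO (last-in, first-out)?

Jun 5, 299 sold [LIFO — newest first]: 210 @ $19 + 89 @ $18 = $5,592
Jun 9, 179 sold [LIFO — newest first]: 93 @ $22 + 86 @ $18 = $3,594
Jun 13, 351 sold [LIFO — newest first]: 80 @ $26 + 260 @ $25 + 11 @ $23 = $8,833
Jun 14, 298 sold [LIFO — newest first]: 152 @ $23 + 104 @ $18 + 42 @ $18 = $6,124
Total COGS = $5,592 + $3,594 + $8,833 + $6,124 = $24,143
Ending inventory: 59 @ $18 = $1,062

Ending inventory = $1,062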